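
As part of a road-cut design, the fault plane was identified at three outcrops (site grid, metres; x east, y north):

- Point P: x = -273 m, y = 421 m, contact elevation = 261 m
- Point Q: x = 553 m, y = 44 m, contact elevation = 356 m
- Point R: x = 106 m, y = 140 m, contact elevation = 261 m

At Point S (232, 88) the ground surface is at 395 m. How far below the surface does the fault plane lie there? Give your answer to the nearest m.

Two edge vectors: Point P→Point Q = (826, -377, 95), Point P→Point R = (379, -281, 0).
Normal n = (Point P→Point Q) × (Point P→Point R) = (26695, 36005, -89223).
So ∂z/∂x = −n_x/n_z = 0.29919 and ∂z/∂y = −n_y/n_z = 0.40354.
Intercept c from Point P: 261 + 81.68 − 169.89 = 172.79.
At (232, 88): z_contact = 69.4 + 35.5 + 172.79 = 277.7 m.
Depth below ground = 395 − 277.7 = 117 m.

117 m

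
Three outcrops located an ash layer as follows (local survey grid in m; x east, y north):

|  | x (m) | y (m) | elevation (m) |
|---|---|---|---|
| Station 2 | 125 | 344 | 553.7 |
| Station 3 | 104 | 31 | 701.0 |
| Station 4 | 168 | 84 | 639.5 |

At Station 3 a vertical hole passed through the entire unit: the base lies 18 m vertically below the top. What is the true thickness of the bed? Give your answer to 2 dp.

14.45 m

Two edge vectors: Station 2→Station 3 = (-21, -313, 147.3), Station 2→Station 4 = (43, -260, 85.8).
Normal n = (Station 2→Station 3) × (Station 2→Station 4) = (11442.6, 8135.7, 18919).
So ∂z/∂x = −n_x/n_z = −0.60482 and ∂z/∂y = −n_y/n_z = −0.43003.
|∇z| = √(a²+b²) = 0.74211, so dip δ = arctan(0.74211) = 36.58°.
True thickness = vertical thickness × cos δ = 18 × cos 36.58° = 14.45 m.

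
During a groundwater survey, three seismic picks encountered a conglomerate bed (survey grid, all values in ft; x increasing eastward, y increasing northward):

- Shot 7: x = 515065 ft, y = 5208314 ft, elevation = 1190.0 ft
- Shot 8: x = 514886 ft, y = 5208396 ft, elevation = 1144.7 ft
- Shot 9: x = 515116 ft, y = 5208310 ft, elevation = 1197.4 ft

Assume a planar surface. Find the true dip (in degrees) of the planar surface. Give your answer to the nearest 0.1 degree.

17.2°

Let the plane be z = a·x + b·y + c.
Shot 8−Shot 7: −179a + 82b = −45.3;  Shot 9−Shot 7: 51a − 4b = 7.4.
Solving gives a = 0.12279, b = −0.28439.
Gradient magnitude |∇z| = √(a² + b²) = √(0.01508 + 0.08088) = 0.30977.
True dip = arctan(0.30977) = 17.2°, dipping toward NNW (azimuth ≈ 337°).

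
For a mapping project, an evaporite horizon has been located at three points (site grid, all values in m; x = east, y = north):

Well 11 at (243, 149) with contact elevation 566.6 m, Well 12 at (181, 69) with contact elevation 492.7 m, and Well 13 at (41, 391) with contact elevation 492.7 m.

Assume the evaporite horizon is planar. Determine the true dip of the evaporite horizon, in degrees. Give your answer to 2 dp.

39.78°

Two edge vectors: Well 11→Well 12 = (-62, -80, -73.9), Well 11→Well 13 = (-202, 242, -73.9).
Normal n = (Well 11→Well 12) × (Well 11→Well 13) = (23795.8, 10346, -31164).
So ∂z/∂x = −n_x/n_z = 0.76357 and ∂z/∂y = −n_y/n_z = 0.33199.
Gradient magnitude |∇z| = √(a² + b²) = √(0.58303 + 0.11021) = 0.83262.
True dip = arctan(0.83262) = 39.78°, dipping toward WSW (azimuth ≈ 247°).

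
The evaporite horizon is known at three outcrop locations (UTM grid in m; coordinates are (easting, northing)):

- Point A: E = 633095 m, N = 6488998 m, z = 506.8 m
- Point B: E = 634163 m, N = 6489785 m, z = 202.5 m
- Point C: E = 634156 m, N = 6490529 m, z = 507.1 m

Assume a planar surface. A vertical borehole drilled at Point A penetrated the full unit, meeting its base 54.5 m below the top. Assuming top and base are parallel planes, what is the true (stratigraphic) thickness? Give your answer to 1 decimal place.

Let the plane be z = a·E + b·N + c.
Point B−Point A: 1068a + 787b = −304.3;  Point C−Point A: 1061a + 1531b = 0.3.
Solving gives a = −0.58258, b = 0.40393.
|∇z| = √(a²+b²) = 0.70891, so dip δ = arctan(0.70891) = 35.33°.
True thickness = vertical thickness × cos δ = 54.5 × cos 35.33° = 44.5 m.

44.5 m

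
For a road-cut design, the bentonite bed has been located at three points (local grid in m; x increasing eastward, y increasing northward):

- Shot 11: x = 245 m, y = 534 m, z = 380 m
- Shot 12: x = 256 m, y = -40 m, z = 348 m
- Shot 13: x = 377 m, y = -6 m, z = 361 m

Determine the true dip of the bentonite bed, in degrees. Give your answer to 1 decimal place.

Let the plane be z = a·x + b·y + c.
Shot 12−Shot 11: 11a − 574b = −32;  Shot 13−Shot 11: 132a − 540b = −19.
Solving gives a = 0.09128, b = 0.05750.
Gradient magnitude |∇z| = √(a² + b²) = √(0.00833 + 0.00331) = 0.10788.
True dip = arctan(0.10788) = 6.2°, dipping toward WSW (azimuth ≈ 238°).

6.2°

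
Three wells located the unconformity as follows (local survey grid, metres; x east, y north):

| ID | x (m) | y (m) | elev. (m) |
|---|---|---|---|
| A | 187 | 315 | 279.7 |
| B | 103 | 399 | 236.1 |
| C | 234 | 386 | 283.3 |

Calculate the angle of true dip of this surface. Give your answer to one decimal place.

21.1°

Two edge vectors: A→B = (-84, 84, -43.6), A→C = (47, 71, 3.6).
Normal n = (A→B) × (A→C) = (3398, -1746.8, -9912).
So ∂z/∂x = −n_x/n_z = 0.34282 and ∂z/∂y = −n_y/n_z = −0.17623.
Gradient magnitude |∇z| = √(a² + b²) = √(0.11752 + 0.03106) = 0.38546.
True dip = arctan(0.38546) = 21.1°, dipping toward WNW (azimuth ≈ 297°).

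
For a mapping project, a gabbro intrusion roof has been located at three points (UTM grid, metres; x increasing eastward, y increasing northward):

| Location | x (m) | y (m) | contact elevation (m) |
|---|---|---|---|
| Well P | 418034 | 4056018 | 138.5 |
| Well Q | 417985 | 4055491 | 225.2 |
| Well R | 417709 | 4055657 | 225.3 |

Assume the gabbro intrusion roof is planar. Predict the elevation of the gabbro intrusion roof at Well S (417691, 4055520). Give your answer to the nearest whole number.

248 m

Two edge vectors: Well P→Well Q = (-49, -527, 86.7), Well P→Well R = (-325, -361, 86.8).
Normal n = (Well P→Well Q) × (Well P→Well R) = (-14444.9, -23924.3, -153586).
So ∂z/∂x = −n_x/n_z = −0.09405089 and ∂z/∂y = −n_y/n_z = −0.15577136.
Intercept c from Well P: 138.5 + 39316.47 + 631811.44 = 671266.41.
At (417691, 4055520): z = −39284.2 − 631733.9 + 671266.41 = 248.3 m.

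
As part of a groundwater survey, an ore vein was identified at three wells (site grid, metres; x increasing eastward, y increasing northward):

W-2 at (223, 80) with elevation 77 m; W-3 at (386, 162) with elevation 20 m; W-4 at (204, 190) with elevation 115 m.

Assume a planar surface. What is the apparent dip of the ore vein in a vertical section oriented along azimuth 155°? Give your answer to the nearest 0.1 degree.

23.8°

Let the plane be z = a·x + b·y + c.
W-3−W-2: 163a + 82b = −57;  W-4−W-2: −19a + 110b = 38.
Solving gives a = −0.48163, b = 0.26226.
Unit vector along 155° is (sin 155°, cos 155°) = (0.4226, -0.9063).
Slope in that direction = a·(0.4226) + b·(-0.9063) = −0.44124.
Apparent dip = arctan|0.44124| = 23.8° (true dip is 28.7°, so apparent ≤ true as expected).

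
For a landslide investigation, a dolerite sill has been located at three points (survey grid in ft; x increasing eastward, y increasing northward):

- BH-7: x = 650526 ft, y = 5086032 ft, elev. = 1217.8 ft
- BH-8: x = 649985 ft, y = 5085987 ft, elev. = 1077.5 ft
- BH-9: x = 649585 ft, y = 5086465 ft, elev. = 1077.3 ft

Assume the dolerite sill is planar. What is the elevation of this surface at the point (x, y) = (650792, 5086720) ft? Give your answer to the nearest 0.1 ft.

1421.6 ft

Two edge vectors: BH-7→BH-8 = (-541, -45, -140.3), BH-7→BH-9 = (-941, 433, -140.5).
Normal n = (BH-7→BH-8) × (BH-7→BH-9) = (67072.4, 56011.8, -276598).
So ∂z/∂x = −n_x/n_z = 0.242490546 and ∂z/∂y = −n_y/n_z = 0.202502549.
Intercept c from BH-7: 1217.8 − 157746.40 − 1029934.44 = −1186463.05.
At (650792, 5086720): z = 157810.9 + 1030073.8 − 1186463.05 = 1421.6 ft.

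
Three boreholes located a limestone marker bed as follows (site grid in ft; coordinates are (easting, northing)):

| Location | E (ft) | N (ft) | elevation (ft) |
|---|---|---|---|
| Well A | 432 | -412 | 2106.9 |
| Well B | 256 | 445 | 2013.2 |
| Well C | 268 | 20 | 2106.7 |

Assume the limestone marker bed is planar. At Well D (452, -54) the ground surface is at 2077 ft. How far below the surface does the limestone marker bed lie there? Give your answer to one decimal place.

67.7 ft

Two edge vectors: Well A→Well B = (-176, 857, -93.7), Well A→Well C = (-164, 432, -0.2).
Normal n = (Well A→Well B) × (Well A→Well C) = (40307, 15331.6, 64516).
So ∂z/∂E = −n_x/n_z = −0.62476 and ∂z/∂N = −n_y/n_z = −0.23764.
Intercept c from Well A: 2106.9 + 269.90 − 97.91 = 2278.89.
At (452, -54): z_contact = −282.39 + 12.83 + 2278.89 = 2009.33 ft.
Depth below ground = 2077 − 2009.33 = 67.7 ft.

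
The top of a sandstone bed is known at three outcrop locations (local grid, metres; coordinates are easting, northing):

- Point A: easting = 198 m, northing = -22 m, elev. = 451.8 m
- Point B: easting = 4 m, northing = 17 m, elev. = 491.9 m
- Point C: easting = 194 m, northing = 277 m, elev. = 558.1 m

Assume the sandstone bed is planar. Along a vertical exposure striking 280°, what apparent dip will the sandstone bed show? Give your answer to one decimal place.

Let the plane be z = a·easting + b·northing + c.
Point B−Point A: −194a + 39b = 40.1;  Point C−Point A: −4a + 299b = 106.3.
Solving gives a = −0.13560, b = 0.35370.
Unit vector along 280° is (sin 280°, cos 280°) = (-0.9848, 0.1736).
Slope in that direction = a·(-0.9848) + b·(0.1736) = 0.19496.
Apparent dip = arctan|0.19496| = 11.0° (true dip is 20.7°, so apparent ≤ true as expected).

11.0°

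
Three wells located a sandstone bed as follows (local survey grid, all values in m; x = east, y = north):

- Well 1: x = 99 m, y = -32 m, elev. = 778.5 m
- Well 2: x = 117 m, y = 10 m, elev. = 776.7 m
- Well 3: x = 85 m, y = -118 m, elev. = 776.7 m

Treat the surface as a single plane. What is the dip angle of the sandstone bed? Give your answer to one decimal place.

13.9°

Let the plane be z = a·x + b·y + c.
Well 2−Well 1: 18a + 42b = −1.8;  Well 3−Well 1: −14a − 86b = −1.8.
Solving gives a = −0.24000, b = 0.06000.
Gradient magnitude |∇z| = √(a² + b²) = √(0.05760 + 0.00360) = 0.24739.
True dip = arctan(0.24739) = 13.9°, dipping toward ESE (azimuth ≈ 104°).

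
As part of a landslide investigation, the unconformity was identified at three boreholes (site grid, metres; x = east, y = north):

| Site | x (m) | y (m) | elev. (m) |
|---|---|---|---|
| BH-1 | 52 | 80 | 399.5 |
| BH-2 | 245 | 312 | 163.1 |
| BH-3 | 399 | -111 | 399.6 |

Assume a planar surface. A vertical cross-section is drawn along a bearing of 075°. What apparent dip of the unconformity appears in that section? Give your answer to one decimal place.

Two edge vectors: BH-1→BH-2 = (193, 232, -236.4), BH-1→BH-3 = (347, -191, 0.1).
Normal n = (BH-1→BH-2) × (BH-1→BH-3) = (-45129.2, -82050.1, -117367).
So ∂z/∂x = −n_x/n_z = −0.38451 and ∂z/∂y = −n_y/n_z = −0.69909.
Unit vector along 075° is (sin 75°, cos 75°) = (0.9659, 0.2588).
Slope in that direction = a·(0.9659) + b·(0.2588) = −0.55235.
Apparent dip = arctan|0.55235| = 28.9° (true dip is 38.6°, so apparent ≤ true as expected).

28.9°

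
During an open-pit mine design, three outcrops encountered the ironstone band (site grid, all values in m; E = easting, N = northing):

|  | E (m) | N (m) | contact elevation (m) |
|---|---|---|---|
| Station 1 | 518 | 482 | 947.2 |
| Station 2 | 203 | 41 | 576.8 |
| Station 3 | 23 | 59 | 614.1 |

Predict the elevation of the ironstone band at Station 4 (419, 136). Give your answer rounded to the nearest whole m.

Let the plane be z = a·E + b·N + c.
Station 2−Station 1: −315a − 441b = −370.4;  Station 3−Station 1: −495a − 423b = −333.1.
Solving gives a = −0.11502, b = 0.92206.
Then c = 947.2 − a·518 − b·482 = 562.34.
At (419, 136): z = −48.2 + 125.4 + 562.34 = 639.6 m.

640 m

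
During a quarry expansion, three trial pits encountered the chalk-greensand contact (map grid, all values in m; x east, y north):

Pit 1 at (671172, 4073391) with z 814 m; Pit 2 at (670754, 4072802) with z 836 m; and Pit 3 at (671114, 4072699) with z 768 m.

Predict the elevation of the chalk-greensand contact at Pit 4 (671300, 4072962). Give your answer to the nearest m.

758 m

Two edge vectors: Pit 1→Pit 2 = (-418, -589, 22), Pit 1→Pit 3 = (-58, -692, -46).
Normal n = (Pit 1→Pit 2) × (Pit 1→Pit 3) = (42318, -20504, 255094).
So ∂z/∂x = −n_x/n_z = −0.16589179 and ∂z/∂y = −n_y/n_z = 0.08037821.
Intercept c from Pit 1: 814 + 111341.92 − 327411.89 = −215255.97.
At (671300, 4072962): z = −111363.2 + 327377.4 − 215255.97 = 758.3 m.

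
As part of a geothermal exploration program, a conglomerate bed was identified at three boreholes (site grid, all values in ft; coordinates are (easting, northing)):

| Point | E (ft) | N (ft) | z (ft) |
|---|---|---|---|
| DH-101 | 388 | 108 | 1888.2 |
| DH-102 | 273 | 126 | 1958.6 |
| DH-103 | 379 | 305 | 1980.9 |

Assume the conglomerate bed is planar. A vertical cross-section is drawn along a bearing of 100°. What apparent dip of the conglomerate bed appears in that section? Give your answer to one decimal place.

31.4°

Let the plane be z = a·E + b·N + c.
DH-102−DH-101: −115a + 18b = 70.4;  DH-103−DH-101: −9a + 197b = 92.7.
Solving gives a = −0.54240, b = 0.44578.
Unit vector along 100° is (sin 100°, cos 100°) = (0.9848, -0.1736).
Slope in that direction = a·(0.9848) + b·(-0.1736) = −0.61157.
Apparent dip = arctan|0.61157| = 31.4° (true dip is 35.1°, so apparent ≤ true as expected).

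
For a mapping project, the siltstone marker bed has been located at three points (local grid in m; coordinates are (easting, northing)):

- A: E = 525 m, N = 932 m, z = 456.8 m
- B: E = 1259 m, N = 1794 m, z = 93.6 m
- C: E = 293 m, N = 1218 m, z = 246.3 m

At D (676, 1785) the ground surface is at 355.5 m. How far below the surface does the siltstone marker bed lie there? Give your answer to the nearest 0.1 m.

Let the plane be z = a·E + b·N + c.
B−A: 734a + 862b = −363.2;  C−A: −232a + 286b = −210.5.
Solving gives a = 0.189252, b = −0.582495.
Then c = 456.8 − a·525 − b·932 = 900.33.
At (676, 1785): z_contact = 127.93 − 1039.75 + 900.33 = -11.49 m.
Depth below ground = 355.5 − (-11.49) = 367.0 m.

367.0 m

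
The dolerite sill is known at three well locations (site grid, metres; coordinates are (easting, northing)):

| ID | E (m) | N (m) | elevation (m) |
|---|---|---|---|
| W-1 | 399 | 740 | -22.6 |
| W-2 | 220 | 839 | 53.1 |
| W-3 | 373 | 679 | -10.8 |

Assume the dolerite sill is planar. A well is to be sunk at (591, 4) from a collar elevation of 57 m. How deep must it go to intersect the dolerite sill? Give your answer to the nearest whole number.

Let the plane be z = a·E + b·N + c.
W-2−W-1: −179a + 99b = 75.7;  W-3−W-1: −26a − 61b = 11.8.
Solving gives a = −0.42881, b = −0.01067.
Then c = -22.6 − a·399 − b·740 = 156.39.
At (591, 4): z_contact = −253.4 − 0.0 + 156.39 = -97.1 m.
Depth below ground = 57 − (-97.1) = 154 m.

154 m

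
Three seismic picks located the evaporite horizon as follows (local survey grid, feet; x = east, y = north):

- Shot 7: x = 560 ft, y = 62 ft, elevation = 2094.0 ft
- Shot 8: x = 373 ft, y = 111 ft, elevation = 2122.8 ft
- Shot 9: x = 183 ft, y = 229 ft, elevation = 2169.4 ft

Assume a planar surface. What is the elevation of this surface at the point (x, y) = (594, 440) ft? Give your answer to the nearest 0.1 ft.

2187.1 ft

Two edge vectors: Shot 7→Shot 8 = (-187, 49, 28.8), Shot 7→Shot 9 = (-377, 167, 75.4).
Normal n = (Shot 7→Shot 8) × (Shot 7→Shot 9) = (-1115, 3242.2, -12756).
So ∂z/∂x = −n_x/n_z = −0.08741 and ∂z/∂y = −n_y/n_z = 0.25417.
Intercept c from Shot 7: 2094 + 48.95 − 15.76 = 2127.19.
At (594, 440): z = −51.9 + 111.8 + 2127.19 = 2187.1 ft.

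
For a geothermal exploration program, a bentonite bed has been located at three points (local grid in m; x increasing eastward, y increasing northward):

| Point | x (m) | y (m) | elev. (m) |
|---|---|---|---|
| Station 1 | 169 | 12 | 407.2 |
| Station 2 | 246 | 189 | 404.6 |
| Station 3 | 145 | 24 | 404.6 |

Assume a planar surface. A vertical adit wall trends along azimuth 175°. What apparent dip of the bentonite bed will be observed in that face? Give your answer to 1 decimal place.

3.3°

Let the plane be z = a·x + b·y + c.
Station 2−Station 1: 77a + 177b = −2.6;  Station 3−Station 1: −24a + 12b = −2.6.
Solving gives a = 0.08295, b = −0.05077.
Unit vector along 175° is (sin 175°, cos 175°) = (0.0872, -0.9962).
Slope in that direction = a·(0.0872) + b·(-0.9962) = 0.05781.
Apparent dip = arctan|0.05781| = 3.3° (true dip is 5.6°, so apparent ≤ true as expected).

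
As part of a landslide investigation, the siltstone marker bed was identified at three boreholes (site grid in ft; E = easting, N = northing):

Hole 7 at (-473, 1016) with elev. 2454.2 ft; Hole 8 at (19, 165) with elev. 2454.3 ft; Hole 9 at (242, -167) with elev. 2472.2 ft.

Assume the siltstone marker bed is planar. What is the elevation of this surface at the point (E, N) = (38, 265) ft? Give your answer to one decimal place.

Let the plane be z = a·E + b·N + c.
Hole 8−Hole 7: 492a − 851b = 0.1;  Hole 9−Hole 7: 715a − 1183b = 18.
Solving gives a = 0.575114, b = 0.332381.
Then c = 2454.2 − a·-473 − b·1016 = 2388.53.
At (38, 265): z = 21.9 + 88.1 + 2388.53 = 2498.5 ft.

2498.5 ft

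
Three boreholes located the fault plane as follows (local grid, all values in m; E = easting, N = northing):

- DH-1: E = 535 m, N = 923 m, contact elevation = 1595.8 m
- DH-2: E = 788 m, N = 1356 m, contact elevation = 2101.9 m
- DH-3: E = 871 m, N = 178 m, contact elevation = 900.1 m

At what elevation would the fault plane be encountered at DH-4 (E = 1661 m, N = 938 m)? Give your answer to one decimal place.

Two edge vectors: DH-1→DH-2 = (253, 433, 506.1), DH-1→DH-3 = (336, -745, -695.7).
Normal n = (DH-1→DH-2) × (DH-1→DH-3) = (75806.4, 346061.7, -333973).
So ∂z/∂E = −n_x/n_z = 0.226984 and ∂z/∂N = −n_y/n_z = 1.036197.
Intercept c from DH-1: 1595.8 − 121.44 − 956.41 = 517.95.
At (1661, 938): z = 377.0 + 972.0 + 517.95 = 1866.9 m.

1866.9 m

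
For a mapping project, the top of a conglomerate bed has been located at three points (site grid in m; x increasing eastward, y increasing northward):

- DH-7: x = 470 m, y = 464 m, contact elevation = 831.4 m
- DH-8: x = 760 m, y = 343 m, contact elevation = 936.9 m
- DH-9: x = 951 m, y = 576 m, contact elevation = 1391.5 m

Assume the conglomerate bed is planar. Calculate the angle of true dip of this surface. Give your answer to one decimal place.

56.5°

Let the plane be z = a·x + b·y + c.
DH-8−DH-7: 290a − 121b = 105.5;  DH-9−DH-7: 481a + 112b = 560.1.
Solving gives a = 0.87767, b = 1.23161.
Gradient magnitude |∇z| = √(a² + b²) = √(0.77031 + 1.51686) = 1.51234.
True dip = arctan(1.51234) = 56.5°, dipping toward SW (azimuth ≈ 215°).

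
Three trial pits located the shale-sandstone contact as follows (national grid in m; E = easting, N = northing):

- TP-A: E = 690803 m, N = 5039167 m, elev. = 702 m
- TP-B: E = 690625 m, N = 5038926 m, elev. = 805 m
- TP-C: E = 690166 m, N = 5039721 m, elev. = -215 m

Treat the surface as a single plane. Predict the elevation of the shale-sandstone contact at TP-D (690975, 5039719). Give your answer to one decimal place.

Two edge vectors: TP-A→TP-B = (-178, -241, 103), TP-A→TP-C = (-637, 554, -917).
Normal n = (TP-A→TP-B) × (TP-A→TP-C) = (163935, -228837, -252129).
So ∂z/∂E = −n_x/n_z = 0.650202872 and ∂z/∂N = −n_y/n_z = −0.907618719.
Intercept c from TP-A: 702 − 449162.09 + 4573642.30 = 4125182.20.
At (690975, 5039719): z = 449273.9 − 4574143.3 + 4125182.20 = 312.8 m.

312.8 m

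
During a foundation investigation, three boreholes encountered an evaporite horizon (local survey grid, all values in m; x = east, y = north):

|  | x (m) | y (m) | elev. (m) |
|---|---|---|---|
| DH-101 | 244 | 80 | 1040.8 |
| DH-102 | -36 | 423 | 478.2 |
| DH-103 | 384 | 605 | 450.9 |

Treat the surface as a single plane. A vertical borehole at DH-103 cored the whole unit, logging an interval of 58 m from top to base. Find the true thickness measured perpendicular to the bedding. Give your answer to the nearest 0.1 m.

34.7 m

Let the plane be z = a·x + b·y + c.
DH-102−DH-101: −280a + 343b = −562.6;  DH-103−DH-101: 140a + 525b = −589.9.
Solving gives a = 0.47702, b = −1.25083.
|∇z| = √(a²+b²) = 1.33870, so dip δ = arctan(1.33870) = 53.24°.
True thickness = vertical thickness × cos δ = 58 × cos 53.24° = 34.7 m.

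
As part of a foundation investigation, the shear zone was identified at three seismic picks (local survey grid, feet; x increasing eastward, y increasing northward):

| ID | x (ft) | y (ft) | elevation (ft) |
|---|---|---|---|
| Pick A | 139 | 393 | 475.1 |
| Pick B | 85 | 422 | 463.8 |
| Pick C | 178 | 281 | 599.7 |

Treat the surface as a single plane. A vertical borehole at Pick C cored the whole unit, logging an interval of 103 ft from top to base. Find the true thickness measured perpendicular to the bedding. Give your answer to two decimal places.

Two edge vectors: Pick A→Pick B = (-54, 29, -11.3), Pick A→Pick C = (39, -112, 124.6).
Normal n = (Pick A→Pick B) × (Pick A→Pick C) = (2347.8, 6287.7, 4917).
So ∂z/∂x = −n_x/n_z = −0.47749 and ∂z/∂y = −n_y/n_z = −1.27877.
|∇z| = √(a²+b²) = 1.36501, so dip δ = arctan(1.36501) = 53.77°.
True thickness = vertical thickness × cos δ = 103 × cos 53.77° = 60.87 ft.

60.87 ft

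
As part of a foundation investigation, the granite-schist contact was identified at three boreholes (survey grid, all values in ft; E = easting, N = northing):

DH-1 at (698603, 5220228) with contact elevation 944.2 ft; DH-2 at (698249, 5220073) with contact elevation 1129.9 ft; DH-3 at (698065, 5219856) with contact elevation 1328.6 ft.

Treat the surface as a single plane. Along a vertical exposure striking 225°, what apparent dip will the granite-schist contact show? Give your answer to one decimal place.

33.8°

Two edge vectors: DH-1→DH-2 = (-354, -155, 185.7), DH-1→DH-3 = (-538, -372, 384.4).
Normal n = (DH-1→DH-2) × (DH-1→DH-3) = (9498.4, 36171, 48298).
So ∂z/∂E = −n_x/n_z = −0.19666 and ∂z/∂N = −n_y/n_z = −0.74891.
Unit vector along 225° is (sin 225°, cos 225°) = (-0.7071, -0.7071).
Slope in that direction = a·(-0.7071) + b·(-0.7071) = 0.66862.
Apparent dip = arctan|0.66862| = 33.8° (true dip is 37.8°, so apparent ≤ true as expected).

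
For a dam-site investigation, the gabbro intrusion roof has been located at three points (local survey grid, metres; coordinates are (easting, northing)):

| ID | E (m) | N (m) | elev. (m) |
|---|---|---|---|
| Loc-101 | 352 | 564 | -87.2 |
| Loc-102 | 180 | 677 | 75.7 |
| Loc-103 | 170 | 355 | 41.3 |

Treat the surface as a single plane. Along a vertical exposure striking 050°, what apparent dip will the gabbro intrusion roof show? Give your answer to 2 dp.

Let the plane be z = a·E + b·N + c.
Loc-102−Loc-101: −172a + 113b = 162.9;  Loc-103−Loc-101: −182a − 209b = 128.5.
Solving gives a = −0.85937, b = 0.13352.
Unit vector along 050° is (sin 50°, cos 50°) = (0.7660, 0.6428).
Slope in that direction = a·(0.7660) + b·(0.6428) = −0.57249.
Apparent dip = arctan|0.57249| = 29.79° (true dip is 41.0°, so apparent ≤ true as expected).

29.79°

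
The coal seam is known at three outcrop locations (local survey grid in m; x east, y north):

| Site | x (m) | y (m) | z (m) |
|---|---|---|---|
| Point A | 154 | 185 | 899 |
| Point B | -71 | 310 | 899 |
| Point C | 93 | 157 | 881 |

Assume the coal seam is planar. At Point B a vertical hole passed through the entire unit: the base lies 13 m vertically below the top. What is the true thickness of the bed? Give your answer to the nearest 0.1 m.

12.3 m

Two edge vectors: Point A→Point B = (-225, 125, 0), Point A→Point C = (-61, -28, -18).
Normal n = (Point A→Point B) × (Point A→Point C) = (-2250, -4050, 13925).
So ∂z/∂x = −n_x/n_z = 0.16158 and ∂z/∂y = −n_y/n_z = 0.29084.
|∇z| = √(a²+b²) = 0.33271, so dip δ = arctan(0.33271) = 18.40°.
True thickness = vertical thickness × cos δ = 13 × cos 18.40° = 12.3 m.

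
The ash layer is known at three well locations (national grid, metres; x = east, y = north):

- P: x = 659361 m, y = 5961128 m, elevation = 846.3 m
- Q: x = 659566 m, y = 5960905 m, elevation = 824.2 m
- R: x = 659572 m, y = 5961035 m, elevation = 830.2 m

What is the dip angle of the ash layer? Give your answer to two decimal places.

Two edge vectors: P→Q = (205, -223, -22.1), P→R = (211, -93, -16.1).
Normal n = (P→Q) × (P→R) = (1535, -1362.6, 27988).
So ∂z/∂x = −n_x/n_z = −0.05484 and ∂z/∂y = −n_y/n_z = 0.04869.
Gradient magnitude |∇z| = √(a² + b²) = √(0.00301 + 0.00237) = 0.07334.
True dip = arctan(0.07334) = 4.19°, dipping toward SE (azimuth ≈ 132°).

4.19°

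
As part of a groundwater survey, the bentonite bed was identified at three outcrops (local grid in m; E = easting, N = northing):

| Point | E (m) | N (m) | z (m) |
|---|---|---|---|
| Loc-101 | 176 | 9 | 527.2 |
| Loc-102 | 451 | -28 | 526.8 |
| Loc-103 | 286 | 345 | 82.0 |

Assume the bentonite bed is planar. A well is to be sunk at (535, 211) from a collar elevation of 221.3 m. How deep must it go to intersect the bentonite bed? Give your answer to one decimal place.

Two edge vectors: Loc-101→Loc-102 = (275, -37, -0.4), Loc-101→Loc-103 = (110, 336, -445.2).
Normal n = (Loc-101→Loc-102) × (Loc-101→Loc-103) = (16606.8, 122386, 96470).
So ∂z/∂E = −n_x/n_z = −0.17214 and ∂z/∂N = −n_y/n_z = −1.26864.
Intercept c from Loc-101: 527.2 + 30.30 + 11.42 = 568.92.
At (535, 211): z_contact = −92.10 − 267.68 + 568.92 = 209.13 m.
Depth below ground = 221.3 − 209.13 = 12.2 m.

12.2 m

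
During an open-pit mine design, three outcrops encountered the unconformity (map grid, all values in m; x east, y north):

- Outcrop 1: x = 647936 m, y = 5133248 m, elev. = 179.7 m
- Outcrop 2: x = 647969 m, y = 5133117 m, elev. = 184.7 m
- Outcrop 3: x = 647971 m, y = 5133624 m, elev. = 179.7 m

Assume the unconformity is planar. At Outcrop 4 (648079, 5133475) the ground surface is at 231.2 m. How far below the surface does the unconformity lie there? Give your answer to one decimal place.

Two edge vectors: Outcrop 1→Outcrop 2 = (33, -131, 5), Outcrop 1→Outcrop 3 = (35, 376, 0).
Normal n = (Outcrop 1→Outcrop 2) × (Outcrop 1→Outcrop 3) = (-1880, 175, 16993).
So ∂z/∂x = −n_x/n_z = 0.110633790 and ∂z/∂y = −n_y/n_z = −0.010298358.
Intercept c from Outcrop 1: 179.7 − 71683.62 + 52864.03 = −18639.89.
At (648079, 5133475): z_contact = 71699.44 − 52866.36 − 18639.89 = 193.18 m.
Depth below ground = 231.2 − 193.18 = 38.0 m.

38.0 m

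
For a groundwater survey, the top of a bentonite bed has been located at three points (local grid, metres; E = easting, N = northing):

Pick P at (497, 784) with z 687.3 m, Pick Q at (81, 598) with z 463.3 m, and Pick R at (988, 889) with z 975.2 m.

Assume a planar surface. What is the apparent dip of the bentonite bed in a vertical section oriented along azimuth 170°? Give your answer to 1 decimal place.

17.3°

Two edge vectors: Pick P→Pick Q = (-416, -186, -224), Pick P→Pick R = (491, 105, 287.9).
Normal n = (Pick P→Pick Q) × (Pick P→Pick R) = (-30029.4, 9782.4, 47646).
So ∂z/∂E = −n_x/n_z = 0.63026 and ∂z/∂N = −n_y/n_z = −0.20531.
Unit vector along 170° is (sin 170°, cos 170°) = (0.1736, -0.9848).
Slope in that direction = a·(0.1736) + b·(-0.9848) = 0.31164.
Apparent dip = arctan|0.31164| = 17.3° (true dip is 33.5°, so apparent ≤ true as expected).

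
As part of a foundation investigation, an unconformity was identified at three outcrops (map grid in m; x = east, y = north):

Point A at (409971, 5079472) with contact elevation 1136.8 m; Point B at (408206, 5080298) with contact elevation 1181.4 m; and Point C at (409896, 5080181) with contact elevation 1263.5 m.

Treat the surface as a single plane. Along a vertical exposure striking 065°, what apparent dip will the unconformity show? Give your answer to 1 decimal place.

Let the plane be z = a·x + b·y + c.
Point B−Point A: −1765a + 826b = 44.6;  Point C−Point A: −75a + 709b = 126.7.
Solving gives a = 0.06140, b = 0.18520.
Unit vector along 065° is (sin 65°, cos 65°) = (0.9063, 0.4226).
Slope in that direction = a·(0.9063) + b·(0.4226) = 0.13392.
Apparent dip = arctan|0.13392| = 7.6° (true dip is 11.0°, so apparent ≤ true as expected).

7.6°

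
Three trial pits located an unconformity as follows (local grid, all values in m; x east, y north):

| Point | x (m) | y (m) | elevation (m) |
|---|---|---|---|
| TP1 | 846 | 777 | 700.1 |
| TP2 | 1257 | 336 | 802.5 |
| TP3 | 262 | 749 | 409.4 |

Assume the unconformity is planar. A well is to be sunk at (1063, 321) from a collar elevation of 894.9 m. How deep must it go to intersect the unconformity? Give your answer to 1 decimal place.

Two edge vectors: TP1→TP2 = (411, -441, 102.4), TP1→TP3 = (-584, -28, -290.7).
Normal n = (TP1→TP2) × (TP1→TP3) = (131065.9, 59676.1, -269052).
So ∂z/∂x = −n_x/n_z = 0.487140 and ∂z/∂y = −n_y/n_z = 0.221801.
Intercept c from TP1: 700.1 − 412.12 − 172.34 = 115.64.
At (1063, 321): z_contact = 517.83 + 71.20 + 115.64 = 704.67 m.
Depth below ground = 894.9 − 704.67 = 190.2 m.

190.2 m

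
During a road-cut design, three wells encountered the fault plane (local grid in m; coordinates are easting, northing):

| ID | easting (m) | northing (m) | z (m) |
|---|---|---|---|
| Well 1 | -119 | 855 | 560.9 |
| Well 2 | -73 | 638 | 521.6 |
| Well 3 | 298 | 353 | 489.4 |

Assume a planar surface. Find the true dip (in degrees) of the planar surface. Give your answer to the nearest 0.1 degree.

Two edge vectors: Well 1→Well 2 = (46, -217, -39.3), Well 1→Well 3 = (417, -502, -71.5).
Normal n = (Well 1→Well 2) × (Well 1→Well 3) = (-4213.1, -13099.1, 67397).
So ∂z/∂easting = −n_x/n_z = 0.06251 and ∂z/∂northing = −n_y/n_z = 0.19436.
Gradient magnitude |∇z| = √(a² + b²) = √(0.00391 + 0.03777) = 0.20416.
True dip = arctan(0.20416) = 11.5°, dipping toward SSW (azimuth ≈ 198°).

11.5°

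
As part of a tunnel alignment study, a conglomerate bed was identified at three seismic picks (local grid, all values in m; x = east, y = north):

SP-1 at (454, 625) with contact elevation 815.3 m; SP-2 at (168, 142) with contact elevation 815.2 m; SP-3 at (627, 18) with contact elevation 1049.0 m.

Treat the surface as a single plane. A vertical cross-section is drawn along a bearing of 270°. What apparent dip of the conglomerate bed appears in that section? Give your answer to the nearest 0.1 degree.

Let the plane be z = a·x + b·y + c.
SP-2−SP-1: −286a − 483b = −0.1;  SP-3−SP-1: 173a − 607b = 233.7.
Solving gives a = 0.43917, b = −0.25984.
Unit vector along 270° is (sin 270°, cos 270°) = (-1.0000, -0.0000).
Slope in that direction = a·(-1.0000) + b·(-0.0000) = −0.43917.
Apparent dip = arctan|0.43917| = 23.7° (true dip is 27.0°, so apparent ≤ true as expected).

23.7°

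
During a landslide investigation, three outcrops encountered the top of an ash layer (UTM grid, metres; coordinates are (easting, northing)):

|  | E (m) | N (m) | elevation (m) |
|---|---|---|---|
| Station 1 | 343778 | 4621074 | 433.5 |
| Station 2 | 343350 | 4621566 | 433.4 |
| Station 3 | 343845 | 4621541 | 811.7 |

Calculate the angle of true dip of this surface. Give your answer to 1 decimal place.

46.7°

Two edge vectors: Station 1→Station 2 = (-428, 492, -0.1), Station 1→Station 3 = (67, 467, 378.2).
Normal n = (Station 1→Station 2) × (Station 1→Station 3) = (186121.1, 161862.9, -232840).
So ∂z/∂E = −n_x/n_z = 0.79935 and ∂z/∂N = −n_y/n_z = 0.69517.
Gradient magnitude |∇z| = √(a² + b²) = √(0.63896 + 0.48326) = 1.05935.
True dip = arctan(1.05935) = 46.7°, dipping toward SW (azimuth ≈ 229°).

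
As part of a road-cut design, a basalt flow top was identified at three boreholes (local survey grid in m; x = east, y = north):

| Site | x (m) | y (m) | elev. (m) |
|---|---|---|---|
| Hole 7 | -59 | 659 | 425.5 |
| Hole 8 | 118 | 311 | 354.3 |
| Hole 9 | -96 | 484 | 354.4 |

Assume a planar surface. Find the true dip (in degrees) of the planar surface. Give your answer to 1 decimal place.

Two edge vectors: Hole 7→Hole 8 = (177, -348, -71.2), Hole 7→Hole 9 = (-37, -175, -71.1).
Normal n = (Hole 7→Hole 8) × (Hole 7→Hole 9) = (12282.8, 15219.1, -43851).
So ∂z/∂x = −n_x/n_z = 0.28010 and ∂z/∂y = −n_y/n_z = 0.34706.
Gradient magnitude |∇z| = √(a² + b²) = √(0.07846 + 0.12045) = 0.44599.
True dip = arctan(0.44599) = 24.0°, dipping toward SW (azimuth ≈ 219°).

24.0°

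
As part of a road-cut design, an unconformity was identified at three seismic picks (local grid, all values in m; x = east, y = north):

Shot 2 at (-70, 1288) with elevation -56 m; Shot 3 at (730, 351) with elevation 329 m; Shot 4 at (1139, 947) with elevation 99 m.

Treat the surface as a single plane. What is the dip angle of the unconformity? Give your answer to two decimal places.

21.67°

Two edge vectors: Shot 2→Shot 3 = (800, -937, 385), Shot 2→Shot 4 = (1209, -341, 155).
Normal n = (Shot 2→Shot 3) × (Shot 2→Shot 4) = (-13950, 341465, 860033).
So ∂z/∂x = −n_x/n_z = 0.01622 and ∂z/∂y = −n_y/n_z = −0.39704.
Gradient magnitude |∇z| = √(a² + b²) = √(0.00026 + 0.15764) = 0.39737.
True dip = arctan(0.39737) = 21.67°, dipping toward N (azimuth ≈ 358°).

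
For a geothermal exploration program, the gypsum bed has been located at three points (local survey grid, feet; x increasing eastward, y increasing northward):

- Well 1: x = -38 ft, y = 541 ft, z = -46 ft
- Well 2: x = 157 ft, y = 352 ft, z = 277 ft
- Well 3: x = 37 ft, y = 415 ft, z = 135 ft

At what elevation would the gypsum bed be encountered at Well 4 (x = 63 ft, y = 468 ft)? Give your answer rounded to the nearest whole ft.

Two edge vectors: Well 1→Well 2 = (195, -189, 323), Well 1→Well 3 = (75, -126, 181).
Normal n = (Well 1→Well 2) × (Well 1→Well 3) = (6489, -11070, -10395).
So ∂z/∂x = −n_x/n_z = 0.62424 and ∂z/∂y = −n_y/n_z = −1.06494.
Intercept c from Well 1: -46 + 23.72 + 576.13 = 553.85.
At (63, 468): z = 39.3 − 498.4 + 553.85 = 94.8 ft.

95 ft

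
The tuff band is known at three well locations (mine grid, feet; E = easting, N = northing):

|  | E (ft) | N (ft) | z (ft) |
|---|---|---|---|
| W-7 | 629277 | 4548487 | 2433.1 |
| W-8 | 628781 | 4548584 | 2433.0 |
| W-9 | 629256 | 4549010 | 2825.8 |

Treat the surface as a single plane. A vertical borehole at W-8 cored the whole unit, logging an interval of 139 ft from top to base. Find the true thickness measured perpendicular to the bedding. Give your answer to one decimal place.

Let the plane be z = a·E + b·N + c.
W-8−W-7: −496a + 97b = −0.1;  W-9−W-7: −21a + 523b = 392.7.
Solving gives a = 0.14821, b = 0.75681.
|∇z| = √(a²+b²) = 0.77119, so dip δ = arctan(0.77119) = 37.64°.
True thickness = vertical thickness × cos δ = 139 × cos 37.64° = 110.1 ft.

110.1 ft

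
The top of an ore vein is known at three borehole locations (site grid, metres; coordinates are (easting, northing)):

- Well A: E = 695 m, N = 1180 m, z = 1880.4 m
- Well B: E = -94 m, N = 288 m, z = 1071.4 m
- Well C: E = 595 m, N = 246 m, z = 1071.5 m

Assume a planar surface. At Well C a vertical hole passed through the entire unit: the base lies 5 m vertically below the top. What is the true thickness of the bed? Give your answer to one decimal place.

Two edge vectors: Well A→Well B = (-789, -892, -809), Well A→Well C = (-100, -934, -808.9).
Normal n = (Well A→Well B) × (Well A→Well C) = (-34067.2, -557322.1, 647726).
So ∂z/∂E = −n_x/n_z = 0.05260 and ∂z/∂N = −n_y/n_z = 0.86043.
|∇z| = √(a²+b²) = 0.86203, so dip δ = arctan(0.86203) = 40.76°.
True thickness = vertical thickness × cos δ = 5 × cos 40.76° = 3.8 m.

3.8 m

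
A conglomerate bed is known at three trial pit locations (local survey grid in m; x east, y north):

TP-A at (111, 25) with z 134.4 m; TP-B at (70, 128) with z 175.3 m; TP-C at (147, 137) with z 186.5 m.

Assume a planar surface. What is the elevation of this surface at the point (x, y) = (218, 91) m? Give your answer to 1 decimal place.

173.2 m

Let the plane be z = a·x + b·y + c.
TP-B−TP-A: −41a + 103b = 40.9;  TP-C−TP-A: 36a + 112b = 52.1.
Solving gives a = 0.09464, b = 0.43476.
Then c = 134.4 − a·111 − b·25 = 113.03.
At (218, 91): z = 20.6 + 39.6 + 113.03 = 173.2 m.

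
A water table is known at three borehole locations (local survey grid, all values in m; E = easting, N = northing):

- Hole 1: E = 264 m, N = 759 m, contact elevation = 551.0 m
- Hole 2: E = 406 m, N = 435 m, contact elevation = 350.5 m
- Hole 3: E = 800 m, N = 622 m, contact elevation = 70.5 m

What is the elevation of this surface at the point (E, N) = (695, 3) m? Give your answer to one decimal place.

Let the plane be z = a·E + b·N + c.
Hole 2−Hole 1: 142a − 324b = −200.5;  Hole 3−Hole 1: 536a − 137b = −480.5.
Solving gives a = −0.83142, b = 0.25444.
Then c = 551 − a·264 − b·759 = 577.38.
At (695, 3): z = −577.8 + 0.8 + 577.38 = 0.3 m.

0.3 m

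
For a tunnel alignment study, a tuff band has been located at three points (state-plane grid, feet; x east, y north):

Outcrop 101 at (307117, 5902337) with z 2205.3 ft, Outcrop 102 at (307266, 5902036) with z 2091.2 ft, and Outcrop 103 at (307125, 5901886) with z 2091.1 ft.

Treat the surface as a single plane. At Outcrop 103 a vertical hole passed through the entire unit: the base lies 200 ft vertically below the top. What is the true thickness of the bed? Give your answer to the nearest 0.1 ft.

Two edge vectors: Outcrop 101→Outcrop 102 = (149, -301, -114.1), Outcrop 101→Outcrop 103 = (8, -451, -114.2).
Normal n = (Outcrop 101→Outcrop 102) × (Outcrop 101→Outcrop 103) = (-17084.9, 16103, -64791).
So ∂z/∂x = −n_x/n_z = −0.26369 and ∂z/∂y = −n_y/n_z = 0.24854.
|∇z| = √(a²+b²) = 0.36236, so dip δ = arctan(0.36236) = 19.92°.
True thickness = vertical thickness × cos δ = 200 × cos 19.92° = 188.0 ft.

188.0 ft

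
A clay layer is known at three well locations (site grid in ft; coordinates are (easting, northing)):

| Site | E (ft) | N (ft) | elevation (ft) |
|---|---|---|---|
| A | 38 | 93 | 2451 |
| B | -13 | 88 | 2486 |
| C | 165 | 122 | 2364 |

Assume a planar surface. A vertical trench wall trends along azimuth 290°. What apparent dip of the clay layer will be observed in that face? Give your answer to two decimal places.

Let the plane be z = a·E + b·N + c.
B−A: −51a − 5b = 35;  C−A: 127a + 29b = −87.
Solving gives a = −0.68720, b = 0.00948.
Unit vector along 290° is (sin 290°, cos 290°) = (-0.9397, 0.3420).
Slope in that direction = a·(-0.9397) + b·(0.3420) = 0.64900.
Apparent dip = arctan|0.64900| = 32.98° (true dip is 34.5°, so apparent ≤ true as expected).

32.98°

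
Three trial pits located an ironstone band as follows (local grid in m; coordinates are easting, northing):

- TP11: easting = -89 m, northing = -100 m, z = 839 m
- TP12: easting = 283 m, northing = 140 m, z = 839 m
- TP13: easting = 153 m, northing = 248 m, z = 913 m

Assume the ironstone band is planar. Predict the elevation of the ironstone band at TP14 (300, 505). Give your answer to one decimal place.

Let the plane be z = a·easting + b·northing + c.
TP12−TP11: 372a + 240b = 0;  TP13−TP11: 242a + 348b = 74.
Solving gives a = −0.24882, b = 0.38568.
Then c = 839 − a·-89 − b·-100 = 855.42.
At (300, 505): z = −74.6 + 194.8 + 855.42 = 975.5 m.

975.5 m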